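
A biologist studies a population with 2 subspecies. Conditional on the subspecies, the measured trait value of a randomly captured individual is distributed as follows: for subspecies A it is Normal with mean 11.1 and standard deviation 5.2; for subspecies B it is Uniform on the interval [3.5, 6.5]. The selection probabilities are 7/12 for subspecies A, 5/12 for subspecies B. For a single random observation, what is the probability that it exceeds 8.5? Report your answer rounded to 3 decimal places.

0.403

Conditional on each subspecies, P(X > 8.5): A: 0.691462; B: 0.
By total probability, P(X > 8.5) = 0.583333·0.691462 + 0.416667·0 = 0.403353.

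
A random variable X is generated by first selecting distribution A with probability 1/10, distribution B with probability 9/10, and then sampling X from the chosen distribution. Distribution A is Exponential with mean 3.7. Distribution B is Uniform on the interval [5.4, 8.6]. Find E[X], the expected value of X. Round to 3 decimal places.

6.670

Component means — A: 3.7; B: 7.
E[X] = 0.1·3.7 + 0.9·7 = 6.67.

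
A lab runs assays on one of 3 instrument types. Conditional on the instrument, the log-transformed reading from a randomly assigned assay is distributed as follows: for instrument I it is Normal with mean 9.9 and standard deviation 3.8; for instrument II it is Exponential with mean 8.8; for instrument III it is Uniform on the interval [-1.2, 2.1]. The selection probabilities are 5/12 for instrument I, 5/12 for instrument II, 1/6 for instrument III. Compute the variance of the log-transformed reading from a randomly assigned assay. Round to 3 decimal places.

49.688

Per component, I: μ=9.9, E[X²]=112.45; II: μ=8.8, E[X²]=154.88; III: μ=0.45, E[X²]=1.11.
E[X] = 0.416667·9.9 + 0.416667·8.8 + 0.166667·0.45 = 7.86667.
E[X²] = 0.416667·112.45 + 0.416667·154.88 + 0.166667·1.11 = 111.573.
Var(X) = E[X²] − (E[X])² = 111.573 − 61.8844 = 49.6881.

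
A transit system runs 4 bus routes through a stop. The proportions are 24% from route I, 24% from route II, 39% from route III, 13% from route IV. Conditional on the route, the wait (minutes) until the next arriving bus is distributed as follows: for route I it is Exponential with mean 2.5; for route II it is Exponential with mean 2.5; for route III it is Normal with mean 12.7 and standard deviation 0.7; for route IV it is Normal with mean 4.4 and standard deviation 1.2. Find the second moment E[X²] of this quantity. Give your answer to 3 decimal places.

For each component E[X²] = Var + (mean)², giving I: 12.5; II: 12.5; III: 161.78; IV: 20.8.
Overall E[X²] = 0.24·12.5 + 0.24·12.5 + 0.39·161.78 + 0.13·20.8 = 71.7982.

71.798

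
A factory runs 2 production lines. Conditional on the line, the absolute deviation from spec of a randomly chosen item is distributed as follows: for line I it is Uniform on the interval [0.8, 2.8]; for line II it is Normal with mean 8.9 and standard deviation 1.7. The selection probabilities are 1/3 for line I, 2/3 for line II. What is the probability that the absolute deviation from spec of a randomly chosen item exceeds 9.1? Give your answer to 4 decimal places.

Conditional on each line, P(X > 9.1): I: 0; II: 0.453174.
By total probability, P(X > 9.1) = 0.333333·0 + 0.666667·0.453174 = 0.302116.

0.3021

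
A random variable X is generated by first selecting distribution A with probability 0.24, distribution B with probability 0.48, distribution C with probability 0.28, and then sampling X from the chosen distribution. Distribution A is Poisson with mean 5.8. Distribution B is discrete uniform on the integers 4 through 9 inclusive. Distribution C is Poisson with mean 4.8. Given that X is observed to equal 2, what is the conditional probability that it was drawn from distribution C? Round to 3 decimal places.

0.685

Likelihoods P(X=2 | ·): A: 0.0509235; B: 0; C: 0.0948067.
Posterior ∝ prior × likelihood. Numerator for C: 0.28·0.0948067 = 0.0265459.
Normalizing constant: 0.24·0.0509235 + 0.48·0 + 0.28·0.0948067 = 0.0387675.
P(C | observation) = 0.0265459 / 0.0387675 = 0.684745.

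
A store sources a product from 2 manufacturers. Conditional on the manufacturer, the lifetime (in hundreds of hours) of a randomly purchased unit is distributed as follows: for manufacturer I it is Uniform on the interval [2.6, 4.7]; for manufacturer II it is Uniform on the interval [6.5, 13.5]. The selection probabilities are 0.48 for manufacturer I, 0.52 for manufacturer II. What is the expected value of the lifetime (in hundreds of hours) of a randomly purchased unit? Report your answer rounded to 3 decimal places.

Component means — I: 3.65; II: 10.
E[X] = 0.48·3.65 + 0.52·10 = 6.952.

6.952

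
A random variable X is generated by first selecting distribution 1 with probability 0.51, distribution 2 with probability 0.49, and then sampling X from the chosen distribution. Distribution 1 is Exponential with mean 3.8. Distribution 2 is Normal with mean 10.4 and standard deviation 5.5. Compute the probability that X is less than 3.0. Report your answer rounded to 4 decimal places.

Conditional on each component, P(X < 3.0): 1: 0.545916; 2: 0.0892392.
By total probability, P(X < 3.0) = 0.51·0.545916 + 0.49·0.0892392 = 0.322145.

0.3221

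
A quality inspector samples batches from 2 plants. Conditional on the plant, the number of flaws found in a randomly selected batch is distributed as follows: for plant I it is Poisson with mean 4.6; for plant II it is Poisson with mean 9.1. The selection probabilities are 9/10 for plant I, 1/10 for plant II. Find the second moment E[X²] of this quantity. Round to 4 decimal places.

32.3750

For each component E[X²] = Var + (mean)², giving I: 25.76; II: 91.91.
Overall E[X²] = 0.9·25.76 + 0.1·91.91 = 32.375.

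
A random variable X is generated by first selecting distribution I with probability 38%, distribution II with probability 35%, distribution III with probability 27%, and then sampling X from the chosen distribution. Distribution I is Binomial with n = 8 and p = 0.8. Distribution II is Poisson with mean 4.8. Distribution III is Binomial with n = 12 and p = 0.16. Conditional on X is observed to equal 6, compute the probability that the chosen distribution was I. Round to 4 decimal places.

0.6888

Likelihoods P(X=6 | ·): I: 0.293601; II: 0.139798; III: 0.00544587.
Posterior ∝ prior × likelihood. Numerator for I: 0.38·0.293601 = 0.111568.
Normalizing constant: 0.38·0.293601 + 0.35·0.139798 + 0.27·0.00544587 = 0.161968.
P(I | observation) = 0.111568 / 0.161968 = 0.688829.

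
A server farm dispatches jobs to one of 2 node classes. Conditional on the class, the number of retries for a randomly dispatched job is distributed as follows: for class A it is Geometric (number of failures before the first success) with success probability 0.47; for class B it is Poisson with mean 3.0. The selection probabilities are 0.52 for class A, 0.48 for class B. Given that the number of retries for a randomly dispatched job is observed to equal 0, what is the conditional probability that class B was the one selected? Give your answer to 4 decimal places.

0.0891

Likelihoods P(X=0 | ·): A: 0.47; B: 0.0497871.
Posterior ∝ prior × likelihood. Numerator for B: 0.48·0.0497871 = 0.0238978.
Normalizing constant: 0.52·0.47 + 0.48·0.0497871 = 0.268298.
P(B | observation) = 0.0238978 / 0.268298 = 0.0890719.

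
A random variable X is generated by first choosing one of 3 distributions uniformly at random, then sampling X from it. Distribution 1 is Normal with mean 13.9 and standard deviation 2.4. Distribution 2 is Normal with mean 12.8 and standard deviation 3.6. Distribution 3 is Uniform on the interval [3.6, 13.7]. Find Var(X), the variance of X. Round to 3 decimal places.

14.184

Per component, 1: μ=13.9, E[X²]=198.97; 2: μ=12.8, E[X²]=176.8; 3: μ=8.65, E[X²]=83.3233.
E[X] = 0.333333·13.9 + 0.333333·12.8 + 0.333333·8.65 = 11.7833.
E[X²] = 0.333333·198.97 + 0.333333·176.8 + 0.333333·83.3233 = 153.031.
Var(X) = E[X²] − (E[X])² = 153.031 − 138.847 = 14.1842.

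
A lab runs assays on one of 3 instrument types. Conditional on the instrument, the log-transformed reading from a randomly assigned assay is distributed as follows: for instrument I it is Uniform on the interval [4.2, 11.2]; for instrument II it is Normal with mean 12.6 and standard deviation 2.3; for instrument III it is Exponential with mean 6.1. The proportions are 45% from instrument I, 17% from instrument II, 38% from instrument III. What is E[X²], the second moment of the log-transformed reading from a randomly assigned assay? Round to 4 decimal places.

84.6861

For each component E[X²] = Var + (mean)², giving I: 63.3733; II: 164.05; III: 74.42.
Overall E[X²] = 0.45·63.3733 + 0.17·164.05 + 0.38·74.42 = 84.6861.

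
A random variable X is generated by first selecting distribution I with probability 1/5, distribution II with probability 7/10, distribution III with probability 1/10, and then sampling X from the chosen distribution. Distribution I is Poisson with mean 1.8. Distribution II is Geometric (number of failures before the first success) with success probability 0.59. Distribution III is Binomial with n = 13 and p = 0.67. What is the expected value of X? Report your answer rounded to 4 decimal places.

1.7174

Component means — I: 1.8; II: 0.694915; III: 8.71.
E[X] = 0.2·1.8 + 0.7·0.694915 + 0.1·8.71 = 1.71744.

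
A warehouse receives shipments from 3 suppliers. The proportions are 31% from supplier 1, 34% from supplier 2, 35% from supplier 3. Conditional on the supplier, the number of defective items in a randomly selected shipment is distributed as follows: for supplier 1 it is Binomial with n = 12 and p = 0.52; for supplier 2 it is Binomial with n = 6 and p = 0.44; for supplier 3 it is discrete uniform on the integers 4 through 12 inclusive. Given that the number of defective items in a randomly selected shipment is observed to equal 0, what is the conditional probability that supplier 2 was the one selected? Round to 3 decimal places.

0.996

Likelihoods P(X=0 | ·): 1: 0.000149587; 2: 0.030841; 3: 0.
Posterior ∝ prior × likelihood. Numerator for 2: 0.34·0.030841 = 0.0104859.
Normalizing constant: 0.31·0.000149587 + 0.34·0.030841 + 0.35·0 = 0.0105323.
P(2 | observation) = 0.0104859 / 0.0105323 = 0.995597.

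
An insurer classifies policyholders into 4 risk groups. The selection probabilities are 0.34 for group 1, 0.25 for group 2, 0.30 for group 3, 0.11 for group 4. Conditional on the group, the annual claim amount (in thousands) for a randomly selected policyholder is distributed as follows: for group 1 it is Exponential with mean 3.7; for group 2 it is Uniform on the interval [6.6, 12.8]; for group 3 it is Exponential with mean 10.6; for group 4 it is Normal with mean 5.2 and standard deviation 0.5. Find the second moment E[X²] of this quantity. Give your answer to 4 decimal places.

104.0504

For each component E[X²] = Var + (mean)², giving 1: 27.38; 2: 97.2933; 3: 224.72; 4: 27.29.
Overall E[X²] = 0.34·27.38 + 0.25·97.2933 + 0.3·224.72 + 0.11·27.29 = 104.05.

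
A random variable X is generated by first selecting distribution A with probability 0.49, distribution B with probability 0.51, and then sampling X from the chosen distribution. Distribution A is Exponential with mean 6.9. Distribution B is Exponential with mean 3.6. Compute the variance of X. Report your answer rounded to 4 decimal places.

Per component, A: μ=6.9, E[X²]=95.22; B: μ=3.6, E[X²]=25.92.
E[X] = 0.49·6.9 + 0.51·3.6 = 5.217.
E[X²] = 0.49·95.22 + 0.51·25.92 = 59.877.
Var(X) = E[X²] − (E[X])² = 59.877 − 27.2171 = 32.6599.

32.6599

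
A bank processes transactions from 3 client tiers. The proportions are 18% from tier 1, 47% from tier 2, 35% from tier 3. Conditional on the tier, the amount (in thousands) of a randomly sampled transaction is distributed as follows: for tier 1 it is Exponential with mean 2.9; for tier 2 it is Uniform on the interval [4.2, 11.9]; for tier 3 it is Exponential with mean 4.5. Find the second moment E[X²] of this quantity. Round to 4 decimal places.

For each component E[X²] = Var + (mean)², giving 1: 16.82; 2: 69.7433; 3: 40.5.
Overall E[X²] = 0.18·16.82 + 0.47·69.7433 + 0.35·40.5 = 49.982.

49.9820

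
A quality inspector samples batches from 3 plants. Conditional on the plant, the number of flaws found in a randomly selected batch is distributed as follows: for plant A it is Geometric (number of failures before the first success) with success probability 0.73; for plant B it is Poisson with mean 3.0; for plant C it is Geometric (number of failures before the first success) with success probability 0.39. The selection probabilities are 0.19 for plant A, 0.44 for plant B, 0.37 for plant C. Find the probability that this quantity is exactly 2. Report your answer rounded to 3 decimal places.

0.162

Conditional on each plant, P(X = 2): A: 0.053217; B: 0.224042; C: 0.145119.
By total probability, P(X = 2) = 0.19·0.053217 + 0.44·0.224042 + 0.37·0.145119 = 0.162384.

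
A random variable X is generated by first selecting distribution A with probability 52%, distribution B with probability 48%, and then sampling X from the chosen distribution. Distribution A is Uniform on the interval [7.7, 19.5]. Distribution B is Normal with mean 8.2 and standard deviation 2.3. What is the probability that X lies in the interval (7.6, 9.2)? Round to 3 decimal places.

0.196

Conditional on each component, P(7.6 < X < 9.2): A: 0.127119; B: 0.271043.
By total probability, P(7.6 < X < 9.2) = 0.52·0.127119 + 0.48·0.271043 = 0.196202.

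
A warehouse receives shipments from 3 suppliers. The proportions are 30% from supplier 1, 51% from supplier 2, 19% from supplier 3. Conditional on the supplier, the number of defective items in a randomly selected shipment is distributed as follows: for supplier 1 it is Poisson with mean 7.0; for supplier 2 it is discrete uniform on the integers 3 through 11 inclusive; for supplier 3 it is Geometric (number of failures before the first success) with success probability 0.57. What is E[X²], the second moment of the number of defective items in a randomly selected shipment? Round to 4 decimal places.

45.5496

For each component E[X²] = Var + (mean)², giving 1: 56; 2: 55.6667; 3: 1.89258.
Overall E[X²] = 0.3·56 + 0.51·55.6667 + 0.19·1.89258 = 45.5496.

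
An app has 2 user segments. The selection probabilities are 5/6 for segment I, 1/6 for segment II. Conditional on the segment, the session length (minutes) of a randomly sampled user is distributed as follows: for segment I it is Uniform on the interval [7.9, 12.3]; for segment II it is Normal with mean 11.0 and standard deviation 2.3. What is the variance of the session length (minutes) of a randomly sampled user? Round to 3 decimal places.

2.339

Per component, I: μ=10.1, E[X²]=103.623; II: μ=11, E[X²]=126.29.
E[X] = 0.833333·10.1 + 0.166667·11 = 10.25.
E[X²] = 0.833333·103.623 + 0.166667·126.29 = 107.401.
Var(X) = E[X²] − (E[X])² = 107.401 − 105.063 = 2.33861.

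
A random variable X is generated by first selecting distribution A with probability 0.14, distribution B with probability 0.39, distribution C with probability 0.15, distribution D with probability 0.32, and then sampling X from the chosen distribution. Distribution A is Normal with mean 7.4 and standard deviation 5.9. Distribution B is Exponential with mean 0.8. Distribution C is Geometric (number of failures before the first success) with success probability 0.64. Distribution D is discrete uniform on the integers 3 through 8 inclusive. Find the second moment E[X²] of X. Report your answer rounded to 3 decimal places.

23.832

For each component E[X²] = Var + (mean)², giving A: 89.57; B: 1.28; C: 1.19531; D: 33.1667.
Overall E[X²] = 0.14·89.57 + 0.39·1.28 + 0.15·1.19531 + 0.32·33.1667 = 23.8316.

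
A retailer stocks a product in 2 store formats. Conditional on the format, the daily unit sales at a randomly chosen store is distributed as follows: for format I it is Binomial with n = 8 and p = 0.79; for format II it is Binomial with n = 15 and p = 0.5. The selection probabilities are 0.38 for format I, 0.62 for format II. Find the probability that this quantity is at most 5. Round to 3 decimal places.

0.179

Conditional on each format, P(X ≤ 5): I: 0.225499; II: 0.150879.
By total probability, P(X ≤ 5) = 0.38·0.225499 + 0.62·0.150879 = 0.179235.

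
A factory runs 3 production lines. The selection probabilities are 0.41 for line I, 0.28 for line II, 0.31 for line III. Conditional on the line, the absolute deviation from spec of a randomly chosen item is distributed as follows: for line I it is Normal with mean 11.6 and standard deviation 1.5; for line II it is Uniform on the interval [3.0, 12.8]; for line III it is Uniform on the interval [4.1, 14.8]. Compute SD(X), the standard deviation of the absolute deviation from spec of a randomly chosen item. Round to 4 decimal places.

Per component, I: μ=11.6, E[X²]=136.81; II: μ=7.9, E[X²]=70.4133; III: μ=9.45, E[X²]=98.8433.
E[X] = 0.41·11.6 + 0.28·7.9 + 0.31·9.45 = 9.8975.
E[X²] = 0.41·136.81 + 0.28·70.4133 + 0.31·98.8433 = 106.449.
Var(X) = E[X²] − (E[X])² = 106.449 − 97.9605 = 8.48876.
SD(X) = √8.48876 = 2.91355.

2.9135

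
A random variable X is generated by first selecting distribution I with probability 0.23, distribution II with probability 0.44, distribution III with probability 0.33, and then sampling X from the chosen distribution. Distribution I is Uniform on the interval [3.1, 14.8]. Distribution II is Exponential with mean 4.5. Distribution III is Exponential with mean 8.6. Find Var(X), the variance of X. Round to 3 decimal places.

40.395

Per component, I: μ=8.95, E[X²]=91.51; II: μ=4.5, E[X²]=40.5; III: μ=8.6, E[X²]=147.92.
E[X] = 0.23·8.95 + 0.44·4.5 + 0.33·8.6 = 6.8765.
E[X²] = 0.23·91.51 + 0.44·40.5 + 0.33·147.92 = 87.6809.
Var(X) = E[X²] − (E[X])² = 87.6809 − 47.2863 = 40.3946.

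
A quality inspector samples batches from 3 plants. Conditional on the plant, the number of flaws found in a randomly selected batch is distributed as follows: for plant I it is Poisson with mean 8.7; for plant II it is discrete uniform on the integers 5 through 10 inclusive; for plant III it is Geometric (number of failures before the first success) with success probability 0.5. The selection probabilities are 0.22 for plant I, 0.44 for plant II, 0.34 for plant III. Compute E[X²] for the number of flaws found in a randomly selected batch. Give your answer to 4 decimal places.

45.6191

For each component E[X²] = Var + (mean)², giving I: 84.39; II: 59.1667; III: 3.
Overall E[X²] = 0.22·84.39 + 0.44·59.1667 + 0.34·3 = 45.6191.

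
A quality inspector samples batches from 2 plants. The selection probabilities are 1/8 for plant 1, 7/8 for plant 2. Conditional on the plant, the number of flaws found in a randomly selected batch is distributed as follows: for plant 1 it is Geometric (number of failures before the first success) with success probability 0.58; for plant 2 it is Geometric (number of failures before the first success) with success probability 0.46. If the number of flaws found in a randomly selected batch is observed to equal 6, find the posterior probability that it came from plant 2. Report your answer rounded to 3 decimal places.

0.962

Likelihoods P(X=6 | ·): 1: 0.00318364; 2: 0.0114057.
Posterior ∝ prior × likelihood. Numerator for 2: 0.875·0.0114057 = 0.00997995.
Normalizing constant: 0.125·0.00318364 + 0.875·0.0114057 = 0.0103779.
P(2 | observation) = 0.00997995 / 0.0103779 = 0.961654.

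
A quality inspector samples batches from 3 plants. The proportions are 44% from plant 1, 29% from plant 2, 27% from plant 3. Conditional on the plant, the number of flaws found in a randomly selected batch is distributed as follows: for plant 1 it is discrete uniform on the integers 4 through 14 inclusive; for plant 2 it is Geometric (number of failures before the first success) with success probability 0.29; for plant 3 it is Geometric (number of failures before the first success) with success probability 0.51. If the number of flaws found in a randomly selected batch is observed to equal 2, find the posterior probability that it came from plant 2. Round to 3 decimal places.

0.562

Likelihoods P(X=2 | ·): 1: 0; 2: 0.146189; 3: 0.122451.
Posterior ∝ prior × likelihood. Numerator for 2: 0.29·0.146189 = 0.0423948.
Normalizing constant: 0.44·0 + 0.29·0.146189 + 0.27·0.122451 = 0.0754566.
P(2 | observation) = 0.0423948 / 0.0754566 = 0.561844.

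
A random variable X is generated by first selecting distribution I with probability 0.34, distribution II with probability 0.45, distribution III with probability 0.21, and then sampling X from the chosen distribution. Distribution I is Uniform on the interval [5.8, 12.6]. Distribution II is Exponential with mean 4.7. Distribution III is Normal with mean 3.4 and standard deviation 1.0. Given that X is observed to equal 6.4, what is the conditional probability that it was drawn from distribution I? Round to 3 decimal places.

Likelihoods f(6.4 | ·): I: 0.147059; II: 0.0545158; III: 0.00443185.
Posterior ∝ prior × likelihood. Numerator for I: 0.34·0.147059 = 0.05.
Normalizing constant: 0.34·0.147059 + 0.45·0.0545158 + 0.21·0.00443185 = 0.0754628.
P(I | observation) = 0.05 / 0.0754628 = 0.662578.

0.663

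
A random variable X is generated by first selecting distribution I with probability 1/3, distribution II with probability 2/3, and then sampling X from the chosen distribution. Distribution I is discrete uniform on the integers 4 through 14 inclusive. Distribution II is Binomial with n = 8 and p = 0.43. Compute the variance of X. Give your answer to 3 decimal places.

Per component, I: μ=9, E[X²]=91; II: μ=3.44, E[X²]=13.7944.
E[X] = 0.333333·9 + 0.666667·3.44 = 5.29333.
E[X²] = 0.333333·91 + 0.666667·13.7944 = 39.5296.
Var(X) = E[X²] − (E[X])² = 39.5296 − 28.0194 = 11.5102.

11.510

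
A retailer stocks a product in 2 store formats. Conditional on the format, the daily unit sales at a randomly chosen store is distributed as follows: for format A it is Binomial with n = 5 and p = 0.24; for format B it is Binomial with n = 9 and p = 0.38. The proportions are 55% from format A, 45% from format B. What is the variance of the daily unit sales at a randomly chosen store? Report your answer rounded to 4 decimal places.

2.6756

Per component, A: μ=1.2, E[X²]=2.352; B: μ=3.42, E[X²]=13.8168.
E[X] = 0.55·1.2 + 0.45·3.42 = 2.199.
E[X²] = 0.55·2.352 + 0.45·13.8168 = 7.51116.
Var(X) = E[X²] − (E[X])² = 7.51116 − 4.8356 = 2.67556.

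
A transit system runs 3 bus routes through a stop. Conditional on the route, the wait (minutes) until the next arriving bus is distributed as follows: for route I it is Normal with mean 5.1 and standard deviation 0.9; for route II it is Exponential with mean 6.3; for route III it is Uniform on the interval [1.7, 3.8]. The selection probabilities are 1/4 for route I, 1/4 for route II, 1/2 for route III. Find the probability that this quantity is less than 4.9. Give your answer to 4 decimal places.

0.7382

Conditional on each route, P(X < 4.9): I: 0.41207; II: 0.540574; III: 1.
By total probability, P(X < 4.9) = 0.25·0.41207 + 0.25·0.540574 + 0.5·1 = 0.738161.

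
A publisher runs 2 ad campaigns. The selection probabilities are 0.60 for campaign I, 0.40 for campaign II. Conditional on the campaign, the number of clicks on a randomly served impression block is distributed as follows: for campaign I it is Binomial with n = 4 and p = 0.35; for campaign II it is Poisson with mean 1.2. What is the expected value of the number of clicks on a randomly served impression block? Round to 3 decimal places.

Component means — I: 1.4; II: 1.2.
E[X] = 0.6·1.4 + 0.4·1.2 = 1.32.

1.320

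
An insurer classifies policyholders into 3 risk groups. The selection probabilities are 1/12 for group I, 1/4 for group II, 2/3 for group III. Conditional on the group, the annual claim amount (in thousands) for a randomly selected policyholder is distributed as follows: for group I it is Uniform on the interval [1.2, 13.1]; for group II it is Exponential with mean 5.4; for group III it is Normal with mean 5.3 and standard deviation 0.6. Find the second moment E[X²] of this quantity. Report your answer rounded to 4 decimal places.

38.7903

For each component E[X²] = Var + (mean)², giving I: 62.9233; II: 58.32; III: 28.45.
Overall E[X²] = 0.0833333·62.9233 + 0.25·58.32 + 0.666667·28.45 = 38.7903.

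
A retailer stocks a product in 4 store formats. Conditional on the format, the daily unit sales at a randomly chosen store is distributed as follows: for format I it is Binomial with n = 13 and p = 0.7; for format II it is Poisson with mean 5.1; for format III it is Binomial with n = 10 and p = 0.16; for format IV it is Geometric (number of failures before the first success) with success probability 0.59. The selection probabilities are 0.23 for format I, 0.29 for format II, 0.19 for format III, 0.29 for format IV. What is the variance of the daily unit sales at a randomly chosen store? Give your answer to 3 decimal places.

Per component, I: μ=9.1, E[X²]=85.54; II: μ=5.1, E[X²]=31.11; III: μ=1.6, E[X²]=3.904; IV: μ=0.694915, E[X²]=1.66073.
E[X] = 0.23·9.1 + 0.29·5.1 + 0.19·1.6 + 0.29·0.694915 = 4.07753.
E[X²] = 0.23·85.54 + 0.29·31.11 + 0.19·3.904 + 0.29·1.66073 = 29.9195.
Var(X) = E[X²] − (E[X])² = 29.9195 − 16.6262 = 13.2933.

13.293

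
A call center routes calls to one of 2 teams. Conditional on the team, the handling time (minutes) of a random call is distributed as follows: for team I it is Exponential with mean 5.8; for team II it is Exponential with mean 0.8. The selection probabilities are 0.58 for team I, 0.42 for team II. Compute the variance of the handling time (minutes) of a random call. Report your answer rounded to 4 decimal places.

Per component, I: μ=5.8, E[X²]=67.28; II: μ=0.8, E[X²]=1.28.
E[X] = 0.58·5.8 + 0.42·0.8 = 3.7.
E[X²] = 0.58·67.28 + 0.42·1.28 = 39.56.
Var(X) = E[X²] − (E[X])² = 39.56 − 13.69 = 25.87.

25.8700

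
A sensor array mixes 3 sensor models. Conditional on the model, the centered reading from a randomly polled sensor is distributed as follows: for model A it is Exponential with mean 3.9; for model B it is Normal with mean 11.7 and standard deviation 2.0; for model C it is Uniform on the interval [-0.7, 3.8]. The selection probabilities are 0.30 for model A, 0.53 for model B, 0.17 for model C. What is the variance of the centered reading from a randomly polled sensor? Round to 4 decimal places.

Per component, A: μ=3.9, E[X²]=30.42; B: μ=11.7, E[X²]=140.89; C: μ=1.55, E[X²]=4.09.
E[X] = 0.3·3.9 + 0.53·11.7 + 0.17·1.55 = 7.6345.
E[X²] = 0.3·30.42 + 0.53·140.89 + 0.17·4.09 = 84.493.
Var(X) = E[X²] − (E[X])² = 84.493 − 58.2856 = 26.2074.

26.2074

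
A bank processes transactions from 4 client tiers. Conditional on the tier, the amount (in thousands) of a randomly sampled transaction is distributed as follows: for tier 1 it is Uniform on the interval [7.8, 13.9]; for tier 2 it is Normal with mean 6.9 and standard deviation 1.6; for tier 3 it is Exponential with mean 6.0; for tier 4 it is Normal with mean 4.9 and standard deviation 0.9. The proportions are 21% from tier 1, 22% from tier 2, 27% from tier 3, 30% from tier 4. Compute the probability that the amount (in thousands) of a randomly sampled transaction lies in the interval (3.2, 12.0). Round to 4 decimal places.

0.7752

Conditional on each tier, P(3.2 < X < 12.0): 1: 0.688525; 2: 0.988907; 3: 0.451311; 4: 0.970547.
By total probability, P(3.2 < X < 12.0) = 0.21·0.688525 + 0.22·0.988907 + 0.27·0.451311 + 0.3·0.970547 = 0.775168.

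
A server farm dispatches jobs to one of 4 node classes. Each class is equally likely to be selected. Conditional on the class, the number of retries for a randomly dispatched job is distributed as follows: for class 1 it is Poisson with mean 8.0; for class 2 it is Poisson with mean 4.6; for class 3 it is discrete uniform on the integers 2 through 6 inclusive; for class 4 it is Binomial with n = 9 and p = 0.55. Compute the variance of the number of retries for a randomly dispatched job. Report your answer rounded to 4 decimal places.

Per component, 1: μ=8, E[X²]=72; 2: μ=4.6, E[X²]=25.76; 3: μ=4, E[X²]=18; 4: μ=4.95, E[X²]=26.73.
E[X] = 0.25·8 + 0.25·4.6 + 0.25·4 + 0.25·4.95 = 5.3875.
E[X²] = 0.25·72 + 0.25·25.76 + 0.25·18 + 0.25·26.73 = 35.6225.
Var(X) = E[X²] − (E[X])² = 35.6225 − 29.0252 = 6.59734.

6.5973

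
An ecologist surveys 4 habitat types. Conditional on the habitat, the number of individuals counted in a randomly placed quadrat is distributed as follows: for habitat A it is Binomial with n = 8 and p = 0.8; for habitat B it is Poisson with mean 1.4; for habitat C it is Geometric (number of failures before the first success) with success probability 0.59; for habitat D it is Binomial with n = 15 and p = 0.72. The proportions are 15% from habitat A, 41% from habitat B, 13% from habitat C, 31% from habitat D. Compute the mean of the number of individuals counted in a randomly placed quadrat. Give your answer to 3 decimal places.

Component means — A: 6.4; B: 1.4; C: 0.694915; D: 10.8.
E[X] = 0.15·6.4 + 0.41·1.4 + 0.13·0.694915 + 0.31·10.8 = 4.97234.

4.972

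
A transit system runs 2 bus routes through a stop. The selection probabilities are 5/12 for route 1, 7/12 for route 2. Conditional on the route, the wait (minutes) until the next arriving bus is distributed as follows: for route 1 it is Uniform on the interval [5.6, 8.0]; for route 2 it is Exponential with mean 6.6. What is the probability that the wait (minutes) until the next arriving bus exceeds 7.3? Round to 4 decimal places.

0.3145

Conditional on each route, P(X > 7.3): 1: 0.291667; 2: 0.33086.
By total probability, P(X > 7.3) = 0.416667·0.291667 + 0.583333·0.33086 = 0.314529.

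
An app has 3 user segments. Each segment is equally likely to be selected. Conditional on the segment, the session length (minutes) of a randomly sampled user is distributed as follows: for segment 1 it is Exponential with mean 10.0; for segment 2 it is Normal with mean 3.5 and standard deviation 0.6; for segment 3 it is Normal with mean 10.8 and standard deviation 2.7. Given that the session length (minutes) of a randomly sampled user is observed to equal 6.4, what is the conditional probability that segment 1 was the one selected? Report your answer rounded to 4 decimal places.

Likelihoods f(6.4 | ·): 1: 0.0527292; 2: 5.62287e-06; 3: 0.0391625.
Posterior ∝ prior × likelihood. Numerator for 1: 0.333333·0.0527292 = 0.0175764.
Normalizing constant: 0.333333·0.0527292 + 0.333333·5.62287e-06 + 0.333333·0.0391625 = 0.0306324.
P(1 | observation) = 0.0175764 / 0.0306324 = 0.573784.

0.5738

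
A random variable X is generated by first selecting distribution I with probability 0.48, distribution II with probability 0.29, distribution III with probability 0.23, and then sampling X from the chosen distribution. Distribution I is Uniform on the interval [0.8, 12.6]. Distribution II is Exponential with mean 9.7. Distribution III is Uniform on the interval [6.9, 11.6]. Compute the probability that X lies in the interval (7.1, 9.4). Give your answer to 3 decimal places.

Conditional on each component, P(7.1 < X < 9.4): I: 0.194915; II: 0.101531; III: 0.489362.
By total probability, P(7.1 < X < 9.4) = 0.48·0.194915 + 0.29·0.101531 + 0.23·0.489362 = 0.235557.

0.236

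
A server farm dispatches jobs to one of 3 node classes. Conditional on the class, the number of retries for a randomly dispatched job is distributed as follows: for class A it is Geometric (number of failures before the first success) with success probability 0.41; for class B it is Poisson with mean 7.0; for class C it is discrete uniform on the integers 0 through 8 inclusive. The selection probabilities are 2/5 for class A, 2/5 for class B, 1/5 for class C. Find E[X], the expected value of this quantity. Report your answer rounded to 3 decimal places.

4.176

Component means — A: 1.43902; B: 7; C: 4.
E[X] = 0.4·1.43902 + 0.4·7 + 0.2·4 = 4.17561.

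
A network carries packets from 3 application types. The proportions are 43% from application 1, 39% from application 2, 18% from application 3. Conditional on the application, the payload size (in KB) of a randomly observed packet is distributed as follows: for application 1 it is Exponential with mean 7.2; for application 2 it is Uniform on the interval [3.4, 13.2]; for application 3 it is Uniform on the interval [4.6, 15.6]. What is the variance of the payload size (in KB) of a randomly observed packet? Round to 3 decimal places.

Per component, 1: μ=7.2, E[X²]=103.68; 2: μ=8.3, E[X²]=76.8933; 3: μ=10.1, E[X²]=112.093.
E[X] = 0.43·7.2 + 0.39·8.3 + 0.18·10.1 = 8.151.
E[X²] = 0.43·103.68 + 0.39·76.8933 + 0.18·112.093 = 94.7476.
Var(X) = E[X²] − (E[X])² = 94.7476 − 66.4388 = 28.3088.

28.309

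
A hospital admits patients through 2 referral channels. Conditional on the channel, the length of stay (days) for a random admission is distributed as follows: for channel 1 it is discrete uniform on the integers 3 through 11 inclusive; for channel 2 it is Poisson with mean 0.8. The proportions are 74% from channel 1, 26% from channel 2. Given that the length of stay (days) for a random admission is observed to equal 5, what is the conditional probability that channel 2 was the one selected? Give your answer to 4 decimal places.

0.0039

Likelihoods P(X=5 | ·): 1: 0.111111; 2: 0.00122697.
Posterior ∝ prior × likelihood. Numerator for 2: 0.26·0.00122697 = 0.000319012.
Normalizing constant: 0.74·0.111111 + 0.26·0.00122697 = 0.0825412.
P(2 | observation) = 0.000319012 / 0.0825412 = 0.00386488.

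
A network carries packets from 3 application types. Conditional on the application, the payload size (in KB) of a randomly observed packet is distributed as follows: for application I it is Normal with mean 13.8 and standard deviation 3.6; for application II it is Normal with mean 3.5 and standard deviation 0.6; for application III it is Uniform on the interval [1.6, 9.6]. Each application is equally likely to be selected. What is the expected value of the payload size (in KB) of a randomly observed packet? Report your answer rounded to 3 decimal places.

7.633

Component means — I: 13.8; II: 3.5; III: 5.6.
E[X] = 0.333333·13.8 + 0.333333·3.5 + 0.333333·5.6 = 7.63333.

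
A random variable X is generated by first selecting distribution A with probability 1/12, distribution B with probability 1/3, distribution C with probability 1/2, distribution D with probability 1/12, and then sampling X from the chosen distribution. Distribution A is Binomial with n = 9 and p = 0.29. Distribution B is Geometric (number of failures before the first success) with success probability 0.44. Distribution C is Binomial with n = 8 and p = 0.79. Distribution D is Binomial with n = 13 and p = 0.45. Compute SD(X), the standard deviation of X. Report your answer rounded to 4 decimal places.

2.7538

Per component, A: μ=2.61, E[X²]=8.6652; B: μ=1.27273, E[X²]=4.5124; C: μ=6.32, E[X²]=41.2696; D: μ=5.85, E[X²]=37.44.
E[X] = 0.0833333·2.61 + 0.333333·1.27273 + 0.5·6.32 + 0.0833333·5.85 = 4.28924.
E[X²] = 0.0833333·8.6652 + 0.333333·4.5124 + 0.5·41.2696 + 0.0833333·37.44 = 25.981.
Var(X) = E[X²] − (E[X])² = 25.981 − 18.3976 = 7.58343.
SD(X) = √7.58343 = 2.7538.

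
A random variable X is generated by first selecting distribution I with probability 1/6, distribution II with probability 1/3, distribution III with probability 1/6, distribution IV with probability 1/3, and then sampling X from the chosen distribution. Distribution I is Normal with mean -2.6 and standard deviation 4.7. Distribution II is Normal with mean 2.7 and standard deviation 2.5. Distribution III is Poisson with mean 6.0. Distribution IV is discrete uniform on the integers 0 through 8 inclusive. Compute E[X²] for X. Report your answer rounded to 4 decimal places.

For each component E[X²] = Var + (mean)², giving I: 28.85; II: 13.54; III: 42; IV: 22.6667.
Overall E[X²] = 0.166667·28.85 + 0.333333·13.54 + 0.166667·42 + 0.333333·22.6667 = 23.8772.

23.8772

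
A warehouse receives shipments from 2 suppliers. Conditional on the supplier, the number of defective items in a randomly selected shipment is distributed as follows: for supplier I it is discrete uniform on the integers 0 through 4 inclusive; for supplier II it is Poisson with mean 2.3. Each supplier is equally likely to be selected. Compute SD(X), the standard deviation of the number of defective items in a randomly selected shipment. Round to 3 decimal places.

1.474

Per component, I: μ=2, E[X²]=6; II: μ=2.3, E[X²]=7.59.
E[X] = 0.5·2 + 0.5·2.3 = 2.15.
E[X²] = 0.5·6 + 0.5·7.59 = 6.795.
Var(X) = E[X²] − (E[X])² = 6.795 − 4.6225 = 2.1725.
SD(X) = √2.1725 = 1.47394.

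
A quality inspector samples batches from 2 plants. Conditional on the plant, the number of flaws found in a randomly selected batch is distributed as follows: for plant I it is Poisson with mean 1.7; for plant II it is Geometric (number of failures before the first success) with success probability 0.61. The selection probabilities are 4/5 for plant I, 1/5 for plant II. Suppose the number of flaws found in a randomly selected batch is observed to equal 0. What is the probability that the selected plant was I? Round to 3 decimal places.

0.545

Likelihoods P(X=0 | ·): I: 0.182684; II: 0.61.
Posterior ∝ prior × likelihood. Numerator for I: 0.8·0.182684 = 0.146147.
Normalizing constant: 0.8·0.182684 + 0.2·0.61 = 0.268147.
P(I | observation) = 0.146147 / 0.268147 = 0.545025.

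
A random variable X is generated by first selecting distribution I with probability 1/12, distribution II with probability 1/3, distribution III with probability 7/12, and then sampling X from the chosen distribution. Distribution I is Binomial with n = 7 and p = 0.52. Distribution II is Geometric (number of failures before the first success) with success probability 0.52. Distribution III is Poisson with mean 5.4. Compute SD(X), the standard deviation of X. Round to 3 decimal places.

2.853

Per component, I: μ=3.64, E[X²]=14.9968; II: μ=0.923077, E[X²]=2.62722; III: μ=5.4, E[X²]=34.56.
E[X] = 0.0833333·3.64 + 0.333333·0.923077 + 0.583333·5.4 = 3.76103.
E[X²] = 0.0833333·14.9968 + 0.333333·2.62722 + 0.583333·34.56 = 22.2855.
Var(X) = E[X²] − (E[X])² = 22.2855 − 14.1453 = 8.14016.
SD(X) = √8.14016 = 2.8531.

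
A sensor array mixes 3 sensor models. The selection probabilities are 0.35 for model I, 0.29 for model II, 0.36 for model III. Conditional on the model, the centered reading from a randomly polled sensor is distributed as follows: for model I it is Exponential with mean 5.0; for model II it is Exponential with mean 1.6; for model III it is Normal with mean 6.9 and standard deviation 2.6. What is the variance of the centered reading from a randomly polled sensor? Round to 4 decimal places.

Per component, I: μ=5, E[X²]=50; II: μ=1.6, E[X²]=5.12; III: μ=6.9, E[X²]=54.37.
E[X] = 0.35·5 + 0.29·1.6 + 0.36·6.9 = 4.698.
E[X²] = 0.35·50 + 0.29·5.12 + 0.36·54.37 = 38.558.
Var(X) = E[X²] − (E[X])² = 38.558 − 22.0712 = 16.4868.

16.4868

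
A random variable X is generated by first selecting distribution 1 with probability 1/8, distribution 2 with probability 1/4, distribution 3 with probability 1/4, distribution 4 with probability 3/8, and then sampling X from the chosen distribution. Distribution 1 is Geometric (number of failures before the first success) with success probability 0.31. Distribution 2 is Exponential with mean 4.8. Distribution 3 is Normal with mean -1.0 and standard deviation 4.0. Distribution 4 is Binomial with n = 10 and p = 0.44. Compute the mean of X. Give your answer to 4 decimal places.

2.8782

Component means — 1: 2.22581; 2: 4.8; 3: -1; 4: 4.4.
E[X] = 0.125·2.22581 + 0.25·4.8 + 0.25·-1 + 0.375·4.4 = 2.87823.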